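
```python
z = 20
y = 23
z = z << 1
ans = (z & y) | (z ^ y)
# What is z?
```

Trace:
`z = 20` → z = 20
`y = 23` → y = 23
`z = z << 1` → z = 40
`ans = (z & y) | (z ^ y)` → ans = 63
So z = 40

Answer: 40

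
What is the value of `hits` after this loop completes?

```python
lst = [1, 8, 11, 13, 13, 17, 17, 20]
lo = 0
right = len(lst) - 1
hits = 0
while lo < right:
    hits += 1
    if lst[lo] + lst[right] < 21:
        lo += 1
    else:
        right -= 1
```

Steps to find pair summing to 21
`hits` takes the values: 0 → 1 → 2 → 3 → 4 → 5 → 6 → 7

Answer: 7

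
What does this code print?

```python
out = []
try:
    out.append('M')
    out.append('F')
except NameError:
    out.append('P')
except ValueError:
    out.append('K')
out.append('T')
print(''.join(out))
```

Execution trace: 'M' (try body) → 'F' (try body, no exception) → 'T' (after the try/except). Output: MFT

Answer: MFT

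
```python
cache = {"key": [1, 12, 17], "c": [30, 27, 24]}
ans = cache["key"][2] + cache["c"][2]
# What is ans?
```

Trace:
`cache = {"key": [1, 12, 17], "c": [30, 27, 24]}` → cache = {'key': [1, 12, 17], 'c': [30, 27, 24]}
`ans = cache["key"][2] + cache["c"][2]` → ans = 41
So ans = 41

Answer: 41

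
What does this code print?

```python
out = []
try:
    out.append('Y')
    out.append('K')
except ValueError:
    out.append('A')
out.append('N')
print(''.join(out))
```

Execution trace: 'Y' (try body) → 'K' (try body, no exception) → 'N' (after the try/except). Output: YKN

Answer: YKN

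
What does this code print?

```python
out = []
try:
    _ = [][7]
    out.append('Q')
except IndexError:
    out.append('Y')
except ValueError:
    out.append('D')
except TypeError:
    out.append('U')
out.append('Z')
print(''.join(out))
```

Execution trace: 'Y' (except IndexError) → 'Z' (after the try/except). Output: YZ

Answer: YZ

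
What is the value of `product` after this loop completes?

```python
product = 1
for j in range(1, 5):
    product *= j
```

4! = 24
`product` takes the values: 1 → 2 → 6 → 24

Answer: 24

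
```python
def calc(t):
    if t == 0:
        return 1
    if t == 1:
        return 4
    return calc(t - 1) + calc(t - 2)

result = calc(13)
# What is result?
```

Build up from base cases: calc(0)=1, calc(1)=4, calc(2)=5, calc(3)=9, calc(4)=14, calc(5)=23, calc(6)=37, ..., calc(13)=1076

Answer: 1076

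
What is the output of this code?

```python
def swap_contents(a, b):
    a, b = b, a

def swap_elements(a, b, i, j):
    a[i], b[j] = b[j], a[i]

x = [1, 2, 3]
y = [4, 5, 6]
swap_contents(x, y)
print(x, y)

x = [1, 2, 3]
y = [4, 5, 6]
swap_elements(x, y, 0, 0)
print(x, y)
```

Key concept: parameter rebinding vs mutation.
Step by step:
`x = [1, 2, 3]` → x = [1, 2, 3]
`y = [4, 5, 6]` → y = [4, 5, 6]
`swap_contents(x, y)` → no visible change to tracked variables
`print(x, y)` → prints [1, 2, 3] [4, 5, 6]
`x = [1, 2, 3]` → x = [1, 2, 3]
`y = [4, 5, 6]` → y = [4, 5, 6]
`swap_elements(x, y, 0, 0)` → x = [4, 2, 3]; y = [1, 5, 6]
`print(x, y)` → prints [4, 2, 3] [1, 5, 6]

Answer:
[1, 2, 3] [4, 5, 6]
[4, 2, 3] [1, 5, 6]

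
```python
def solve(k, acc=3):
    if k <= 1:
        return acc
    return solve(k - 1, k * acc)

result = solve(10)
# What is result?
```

Accumulator trace (n, acc): (10, 3) -> (9, 30) -> (8, 270) -> (7, 2160) -> (6, 15120) -> (5, 90720) -> (4, 453600) -> (3, 1814400) -> (2, 5443200) -> (1, 10886400) -> return 10886400

Answer: 10886400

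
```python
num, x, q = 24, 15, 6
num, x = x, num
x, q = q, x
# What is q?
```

Trace:
`num, x, q = 24, 15, 6` → num = 24; x = 15; q = 6
`num, x = x, num` → num = 15; x = 24
`x, q = q, x` → x = 6; q = 24
So q = 24

Answer: 24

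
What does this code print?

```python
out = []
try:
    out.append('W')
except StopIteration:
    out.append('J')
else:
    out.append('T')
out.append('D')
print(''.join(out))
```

Execution trace: 'W' (try body, no exception) → 'T' (else) → 'D' (after the try/except). Output: WTD

Answer: WTD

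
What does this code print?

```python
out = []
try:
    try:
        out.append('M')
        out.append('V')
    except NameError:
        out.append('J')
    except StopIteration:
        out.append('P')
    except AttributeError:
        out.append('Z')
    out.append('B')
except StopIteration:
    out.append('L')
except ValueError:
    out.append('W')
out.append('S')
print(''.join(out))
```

Execution trace: 'M' (inner try body) → 'V' (inner try body, no exception) → 'B' (try body, no exception) → 'S' (after the try/except). Output: MVBS

Answer: MVBS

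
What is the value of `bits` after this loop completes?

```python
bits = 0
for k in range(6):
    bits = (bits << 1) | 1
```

Build 6 consecutive 1-bits: 0b111111
`bits` takes the values: 0 → 1 → 3 → 7 → 15 → 31 → 63

Answer: 63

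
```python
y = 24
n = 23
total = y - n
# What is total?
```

Trace:
`y = 24` → y = 24
`n = 23` → n = 23
`total = y - n` → total = 1
So total = 1

Answer: 1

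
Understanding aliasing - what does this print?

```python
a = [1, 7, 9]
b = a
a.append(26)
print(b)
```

Key concept: basic list aliasing.
Step by step:
`a = [1, 7, 9]` → a = [1, 7, 9]
`b = a` → b = [1, 7, 9] (same object as a)
`a.append(26)` → a = [1, 7, 9, 26] (same object as b); b = [1, 7, 9, 26] (same object as a)
`print(b)` → prints [1, 7, 9, 26]

Answer: [1, 7, 9, 26]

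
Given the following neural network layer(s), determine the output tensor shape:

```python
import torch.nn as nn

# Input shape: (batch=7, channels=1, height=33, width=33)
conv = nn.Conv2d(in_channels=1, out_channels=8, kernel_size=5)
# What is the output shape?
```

Input: (7, 1, 33, 33) -> Output: (7, 8, 29, 29)

Answer: (7, 8, 29, 29)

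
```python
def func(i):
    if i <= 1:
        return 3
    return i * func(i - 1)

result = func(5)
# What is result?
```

func(5) = 5 * 4 * 3 * 2 * 3 = 360

Answer: 360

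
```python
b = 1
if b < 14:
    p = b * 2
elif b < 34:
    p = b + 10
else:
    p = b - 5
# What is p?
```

Trace:
`b = 1` → b = 1
`if b < 14: ...` → b < 14 is True → p = 2
So p = 2

Answer: 2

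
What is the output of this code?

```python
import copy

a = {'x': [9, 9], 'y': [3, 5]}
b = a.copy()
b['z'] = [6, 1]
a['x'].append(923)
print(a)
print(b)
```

Key concept: shallow copy of dict with mutable values.
Step by step:
`a = {'x': [9, 9], 'y': [3, 5]}` → a = {'x': [9, 9], 'y': [3, 5]}
`b = a.copy()` → b = {'x': [9, 9], 'y': [3, 5]}
`b['z'] = [6, 1]` → b = {'x': [9, 9], 'y': [3, 5], 'z': [6, 1]}
`a['x'].append(923)` → a = {'x': [9, 9, 923], 'y': [3, 5]}; b = {'x': [9, 9, 923], 'y': [3, 5], 'z': [6, 1]}
`print(a)` → prints {'x': [9, 9, 923], 'y': [3, 5]}
`print(b)` → prints {'x': [9, 9, 923], 'y': [3, 5], 'z': [6, 1]}

Answer:
{'x': [9, 9, 923], 'y': [3, 5]}
{'x': [9, 9, 923], 'y': [3, 5], 'z': [6, 1]}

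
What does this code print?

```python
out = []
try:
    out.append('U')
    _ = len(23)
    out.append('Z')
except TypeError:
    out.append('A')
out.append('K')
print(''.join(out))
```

Execution trace: 'U' (try body) → 'A' (except TypeError) → 'K' (after the try/except). Output: UAK

Answer: UAK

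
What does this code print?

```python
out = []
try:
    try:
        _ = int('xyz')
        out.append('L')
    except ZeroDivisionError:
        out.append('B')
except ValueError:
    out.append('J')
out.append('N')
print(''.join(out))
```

Execution trace: 'J' (outer except ValueError) → 'N' (after the try/except). Output: JN

Answer: JN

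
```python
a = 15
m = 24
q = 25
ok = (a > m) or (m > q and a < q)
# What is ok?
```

Trace:
`a = 15` → a = 15
`m = 24` → m = 24
`q = 25` → q = 25
`ok = (a > m) or (m > q and a < q)` → ok = False
So ok = False

Answer: False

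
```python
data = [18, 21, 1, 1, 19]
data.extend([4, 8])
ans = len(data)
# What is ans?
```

Trace:
`data = [18, 21, 1, 1, 19]` → data = [18, 21, 1, 1, 19]
`data.extend([4, 8])` → data = [18, 21, 1, 1, 19, 4, 8]
`ans = len(data)` → ans = 7
So ans = 7

Answer: 7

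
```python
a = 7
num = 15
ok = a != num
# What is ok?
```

Trace:
`a = 7` → a = 7
`num = 15` → num = 15
`ok = a != num` → ok = True
So ok = True

Answer: True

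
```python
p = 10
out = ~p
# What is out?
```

Trace:
`p = 10` → p = 10
`out = ~p` → out = -11
So out = -11

Answer: -11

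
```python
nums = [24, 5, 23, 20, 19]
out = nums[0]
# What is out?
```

Trace:
`nums = [24, 5, 23, 20, 19]` → nums = [24, 5, 23, 20, 19]
`out = nums[0]` → out = 24
So out = 24

Answer: 24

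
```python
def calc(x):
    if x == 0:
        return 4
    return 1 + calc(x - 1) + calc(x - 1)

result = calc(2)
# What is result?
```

calc(x) = 1 + 2·calc(x-1), calc(0)=4. Closed form: (4+1)·2^2 - 1 = 19.

Answer: 19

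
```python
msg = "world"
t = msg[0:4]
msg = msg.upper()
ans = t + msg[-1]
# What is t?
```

Trace:
`msg = "world"` → msg = 'world'
`t = msg[0:4]` → t = 'worl'
`msg = msg.upper()` → msg = 'WORLD'
`ans = t + msg[-1]` → ans = 'worlD'
So t = 'worl'

Answer: 'worl'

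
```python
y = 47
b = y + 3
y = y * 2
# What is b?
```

Trace:
`y = 47` → y = 47
`b = y + 3` → b = 50
`y = y * 2` → y = 94
So b = 50

Answer: 50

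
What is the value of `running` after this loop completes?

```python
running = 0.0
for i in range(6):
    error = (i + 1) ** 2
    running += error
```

Sum of squared losses 1² + 2² + ... + 6²
`running` takes the values: 0.0 → 1.0 → 5.0 → 14.0 → 30.0 → 55.0 → 91.0

Answer: 91.0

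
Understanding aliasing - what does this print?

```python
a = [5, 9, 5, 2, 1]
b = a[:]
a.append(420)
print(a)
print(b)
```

Key concept: slice [:] creates copy.
Step by step:
`a = [5, 9, 5, 2, 1]` → a = [5, 9, 5, 2, 1]
`b = a[:]` → b = [5, 9, 5, 2, 1]
`a.append(420)` → a = [5, 9, 5, 2, 1, 420]
`print(a)` → prints [5, 9, 5, 2, 1, 420]
`print(b)` → prints [5, 9, 5, 2, 1]

Answer:
[5, 9, 5, 2, 1, 420]
[5, 9, 5, 2, 1]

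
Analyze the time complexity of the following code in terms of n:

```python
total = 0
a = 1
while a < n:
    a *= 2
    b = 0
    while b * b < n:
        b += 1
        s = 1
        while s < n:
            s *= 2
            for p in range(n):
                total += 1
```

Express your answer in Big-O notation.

Each loop level contributes: log n × √n × log n × n. Multiplying the contributions gives O(n√n log² n).

Answer: O(n√n log² n)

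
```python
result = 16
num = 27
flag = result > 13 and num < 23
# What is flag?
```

Trace:
`result = 16` → result = 16
`num = 27` → num = 27
`flag = result > 13 and num < 23` → flag = False
So flag = False

Answer: False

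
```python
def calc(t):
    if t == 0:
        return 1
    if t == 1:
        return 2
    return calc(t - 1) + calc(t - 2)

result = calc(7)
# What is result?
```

Build up from base cases: calc(0)=1, calc(1)=2, calc(2)=3, calc(3)=5, calc(4)=8, calc(5)=13, calc(6)=21, ..., calc(7)=34

Answer: 34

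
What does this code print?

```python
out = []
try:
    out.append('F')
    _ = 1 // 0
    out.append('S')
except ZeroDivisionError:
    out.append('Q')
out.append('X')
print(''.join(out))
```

Execution trace: 'F' (try body) → 'Q' (except ZeroDivisionError) → 'X' (after the try/except). Output: FQX

Answer: FQX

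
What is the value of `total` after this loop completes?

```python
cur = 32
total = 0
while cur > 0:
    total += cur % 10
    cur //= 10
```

Sum digits of 32
`total` takes the values: 0 → 2 → 5

Answer: 5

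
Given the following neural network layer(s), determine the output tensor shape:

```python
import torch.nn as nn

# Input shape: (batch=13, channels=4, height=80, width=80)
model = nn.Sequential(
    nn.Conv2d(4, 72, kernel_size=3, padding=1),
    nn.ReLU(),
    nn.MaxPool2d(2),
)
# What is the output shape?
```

Input: (13, 4, 80, 80) -> after Conv2d: (13, 72, 80, 80) -> after ReLU: (13, 72, 80, 80) -> Output: (13, 72, 40, 40)

Answer: (13, 72, 40, 40)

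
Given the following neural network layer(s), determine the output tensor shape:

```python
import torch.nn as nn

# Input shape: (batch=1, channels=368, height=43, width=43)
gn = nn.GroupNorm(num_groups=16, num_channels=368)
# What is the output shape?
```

Input: (1, 368, 43, 43) -> Output: (1, 368, 43, 43)

Answer: (1, 368, 43, 43)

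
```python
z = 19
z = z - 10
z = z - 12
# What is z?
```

Trace:
`z = 19` → z = 19
`z = z - 10` → z = 9
`z = z - 12` → z = -3
So z = -3

Answer: -3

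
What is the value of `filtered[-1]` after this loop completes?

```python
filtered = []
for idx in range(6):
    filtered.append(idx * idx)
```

Last element of squares 0 to 5
`filtered` takes the values: [] → [0] → [0, 1] → [0, 1, 4] → [0, 1, 4, 9] → [0, 1, 4, 9, 16] → [0, 1, 4, 9, 16, 25]
So `filtered[-1]` = 25

Answer: 25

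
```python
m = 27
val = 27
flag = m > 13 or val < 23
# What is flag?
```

Trace:
`m = 27` → m = 27
`val = 27` → val = 27
`flag = m > 13 or val < 23` → flag = True
So flag = True

Answer: True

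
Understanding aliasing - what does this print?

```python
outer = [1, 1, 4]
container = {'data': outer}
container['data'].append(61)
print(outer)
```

Key concept: dict holds reference to list.
Step by step:
`outer = [1, 1, 4]` → outer = [1, 1, 4]
`container = {'data': outer}` → container = {'data': [1, 1, 4]}
`container['data'].append(61)` → outer = [1, 1, 4, 61]; container = {'data': [1, 1, 4, 61]}
`print(outer)` → prints [1, 1, 4, 61]

Answer: [1, 1, 4, 61]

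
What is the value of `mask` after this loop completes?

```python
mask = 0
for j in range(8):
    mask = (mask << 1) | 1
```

Build 8 consecutive 1-bits: 0b11111111
`mask` takes the values: 0 → 1 → 3 → 7 → 15 → 31 → 63 → 127 → 255

Answer: 255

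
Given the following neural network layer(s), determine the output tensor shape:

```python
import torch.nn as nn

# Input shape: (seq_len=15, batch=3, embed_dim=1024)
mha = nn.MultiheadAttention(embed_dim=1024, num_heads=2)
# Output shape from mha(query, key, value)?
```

Input: (15, 3, 1024) -> Output: (15, 3, 1024)

Answer: (15, 3, 1024)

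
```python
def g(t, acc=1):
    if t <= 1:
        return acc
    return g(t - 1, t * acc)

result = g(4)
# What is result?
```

Accumulator trace (n, acc): (4, 1) -> (3, 4) -> (2, 12) -> (1, 24) -> return 24

Answer: 24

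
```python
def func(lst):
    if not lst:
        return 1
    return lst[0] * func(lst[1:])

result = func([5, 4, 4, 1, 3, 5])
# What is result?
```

Product over [5, 4, 4, 1, 3, 5] = 5 * 4 * 4 * 1 * 3 * 5 = 1200

Answer: 1200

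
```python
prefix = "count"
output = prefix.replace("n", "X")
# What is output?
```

Trace:
`prefix = "count"` → prefix = 'count'
`output = prefix.replace("n", "X")` → output = 'couXt'
So output = 'couXt'

Answer: 'couXt'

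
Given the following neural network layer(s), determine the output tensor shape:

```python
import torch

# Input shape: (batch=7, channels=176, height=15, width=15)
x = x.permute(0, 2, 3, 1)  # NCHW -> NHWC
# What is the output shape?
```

Input: (7, 176, 15, 15) -> Output: (7, 15, 15, 176)

Answer: (7, 15, 15, 176)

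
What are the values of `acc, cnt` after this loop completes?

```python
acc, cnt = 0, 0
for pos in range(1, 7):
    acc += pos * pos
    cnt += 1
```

Sum of squares and count
`acc, cnt` takes the values: (0, 0) → (1, 0) → (1, 1) → (5, 1) → (5, 2) → (14, 2) → (14, 3) → (30, 3) → (30, 4) → (55, 4) → (55, 5) → (91, 5) → (91, 6)

Answer: 91, 6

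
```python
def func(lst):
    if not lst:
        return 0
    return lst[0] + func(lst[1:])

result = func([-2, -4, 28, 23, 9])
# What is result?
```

(-2) + (-4) + 28 + 23 + 9 + 0 = 54

Answer: 54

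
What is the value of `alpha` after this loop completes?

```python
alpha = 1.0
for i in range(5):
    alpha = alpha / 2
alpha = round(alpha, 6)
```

Halving LR 5 times: 1 / 2^5
`alpha` takes the values: 1.0 → 0.5 → 0.25 → 0.125 → 0.0625 → 0.03125

Answer: 0.03125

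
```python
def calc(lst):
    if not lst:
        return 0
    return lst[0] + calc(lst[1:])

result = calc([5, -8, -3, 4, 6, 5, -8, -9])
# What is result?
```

5 + (-8) + (-3) + 4 + 6 + 5 + (-8) + (-9) + 0 = -8

Answer: -8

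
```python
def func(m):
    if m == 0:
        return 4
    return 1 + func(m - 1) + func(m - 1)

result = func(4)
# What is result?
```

func(m) = 1 + 2·func(m-1), func(0)=4. Closed form: (4+1)·2^4 - 1 = 79.

Answer: 79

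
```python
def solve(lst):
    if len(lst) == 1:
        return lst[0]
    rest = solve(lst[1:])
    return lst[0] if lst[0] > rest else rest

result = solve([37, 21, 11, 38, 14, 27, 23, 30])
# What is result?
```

Recursive max over [37, 21, 11, 38, 14, 27, 23, 30] = 38

Answer: 38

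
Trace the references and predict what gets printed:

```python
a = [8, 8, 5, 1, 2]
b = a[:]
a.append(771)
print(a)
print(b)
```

Key concept: slice [:] creates copy.
Step by step:
`a = [8, 8, 5, 1, 2]` → a = [8, 8, 5, 1, 2]
`b = a[:]` → b = [8, 8, 5, 1, 2]
`a.append(771)` → a = [8, 8, 5, 1, 2, 771]
`print(a)` → prints [8, 8, 5, 1, 2, 771]
`print(b)` → prints [8, 8, 5, 1, 2]

Answer:
[8, 8, 5, 1, 2, 771]
[8, 8, 5, 1, 2]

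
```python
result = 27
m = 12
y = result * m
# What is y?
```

Trace:
`result = 27` → result = 27
`m = 12` → m = 12
`y = result * m` → y = 324
So y = 324

Answer: 324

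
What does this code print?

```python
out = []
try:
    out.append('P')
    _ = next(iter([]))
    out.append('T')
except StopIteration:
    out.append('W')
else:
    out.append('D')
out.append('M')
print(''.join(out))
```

Execution trace: 'P' (try body) → 'W' (except StopIteration) → 'M' (after the try/except). Output: PWM

Answer: PWM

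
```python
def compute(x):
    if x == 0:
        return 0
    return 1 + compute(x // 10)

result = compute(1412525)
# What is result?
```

Count of digits of 1412525: 7

Answer: 7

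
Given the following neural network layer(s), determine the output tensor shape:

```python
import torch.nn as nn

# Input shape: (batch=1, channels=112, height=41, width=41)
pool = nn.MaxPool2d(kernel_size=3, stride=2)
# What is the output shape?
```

Input: (1, 112, 41, 41) -> Output: (1, 112, 20, 20)

Answer: (1, 112, 20, 20)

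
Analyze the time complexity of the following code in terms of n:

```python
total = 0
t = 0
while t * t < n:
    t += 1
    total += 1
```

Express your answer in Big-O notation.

Each loop level contributes: √n. Multiplying the contributions gives O(√n).

Answer: O(√n)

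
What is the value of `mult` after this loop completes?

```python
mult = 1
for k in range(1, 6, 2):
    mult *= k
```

Product of 1, 3, 5, ... up to 5
`mult` takes the values: 1 → 3 → 15

Answer: 15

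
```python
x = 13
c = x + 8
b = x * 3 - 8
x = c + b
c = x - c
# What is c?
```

Trace:
`x = 13` → x = 13
`c = x + 8` → c = 21
`b = x * 3 - 8` → b = 31
`x = c + b` → x = 52
`c = x - c` → c = 31
So c = 31

Answer: 31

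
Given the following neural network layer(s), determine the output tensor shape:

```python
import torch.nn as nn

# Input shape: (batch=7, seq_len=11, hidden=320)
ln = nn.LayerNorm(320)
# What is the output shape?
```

Input: (7, 11, 320) -> Output: (7, 11, 320)

Answer: (7, 11, 320)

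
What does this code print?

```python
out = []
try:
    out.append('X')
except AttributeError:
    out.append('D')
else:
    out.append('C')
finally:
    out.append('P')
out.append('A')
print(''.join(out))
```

Execution trace: 'X' (try body, no exception) → 'C' (else) → 'P' (finally) → 'A' (after the try/except). Output: XCPA

Answer: XCPA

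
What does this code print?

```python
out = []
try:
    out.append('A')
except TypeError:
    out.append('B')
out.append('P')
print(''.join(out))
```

Execution trace: 'A' (try body, no exception) → 'P' (after the try/except). Output: AP

Answer: AP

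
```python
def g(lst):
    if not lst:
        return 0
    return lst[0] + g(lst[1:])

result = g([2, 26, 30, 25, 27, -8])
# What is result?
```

2 + 26 + 30 + 25 + 27 + (-8) + 0 = 102

Answer: 102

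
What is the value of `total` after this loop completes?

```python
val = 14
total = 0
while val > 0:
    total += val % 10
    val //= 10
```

Sum digits of 14
`total` takes the values: 0 → 4 → 5

Answer: 5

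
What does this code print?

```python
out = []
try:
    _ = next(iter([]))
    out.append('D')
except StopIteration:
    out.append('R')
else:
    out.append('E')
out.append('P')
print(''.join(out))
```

Execution trace: 'R' (except StopIteration) → 'P' (after the try/except). Output: RP

Answer: RP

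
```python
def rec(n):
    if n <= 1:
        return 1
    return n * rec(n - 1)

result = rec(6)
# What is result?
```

rec(6) = 6 * 5 * 4 * 3 * 2 * 1 = 720

Answer: 720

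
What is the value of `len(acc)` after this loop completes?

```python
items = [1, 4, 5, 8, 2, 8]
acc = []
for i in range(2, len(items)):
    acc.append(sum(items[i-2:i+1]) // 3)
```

Number of 3-element averages
`acc` takes the values: [] → [3] → [3, 5] → [3, 5, 5] → [3, 5, 5, 6]
So `len(acc)` = 4

Answer: 4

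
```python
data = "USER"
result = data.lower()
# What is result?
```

Trace:
`data = "USER"` → data = 'USER'
`result = data.lower()` → result = 'user'
So result = 'user'

Answer: 'user'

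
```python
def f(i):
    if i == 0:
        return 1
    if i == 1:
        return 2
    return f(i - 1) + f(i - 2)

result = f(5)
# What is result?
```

Build up from base cases: f(0)=1, f(1)=2, f(2)=3, f(3)=5, f(4)=8, f(5)=13

Answer: 13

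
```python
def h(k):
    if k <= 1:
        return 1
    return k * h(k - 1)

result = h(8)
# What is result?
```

h(8) = 8 * 7 * 6 * 5 * 4 * 3 * 2 * 1 = 40320

Answer: 40320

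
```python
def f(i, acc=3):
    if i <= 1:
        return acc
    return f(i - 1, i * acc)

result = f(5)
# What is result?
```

Accumulator trace (n, acc): (5, 3) -> (4, 15) -> (3, 60) -> (2, 180) -> (1, 360) -> return 360

Answer: 360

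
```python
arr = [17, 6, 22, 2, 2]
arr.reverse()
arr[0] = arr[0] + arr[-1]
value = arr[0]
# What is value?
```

Trace:
`arr = [17, 6, 22, 2, 2]` → arr = [17, 6, 22, 2, 2]
`arr.reverse()` → arr = [2, 2, 22, 6, 17]
`arr[0] = arr[0] + arr[-1]` → arr = [19, 2, 22, 6, 17]
`value = arr[0]` → value = 19
So value = 19

Answer: 19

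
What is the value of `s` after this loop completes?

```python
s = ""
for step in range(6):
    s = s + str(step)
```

Concatenate digits 0 to 5
`s` takes the values: "" → "0" → "01" → "012" → "0123" → "01234" → "012345"

Answer: "012345"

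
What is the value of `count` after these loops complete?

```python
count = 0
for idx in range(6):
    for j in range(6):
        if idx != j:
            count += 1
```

6² - 6 (exclude diagonal)
`count` takes the values: 0 → 1 → 2 → 3 → 4 → 5 → 6 → 7 → 8 → 9 → 10 → 11 → 12 → 13 → 14 → 15 → 16 → 17 → 18 → 19 → 20 → 21 → 22 → 23 → 24 → 25 → 26 → 27 → 28 → 29 → 30

Answer: 30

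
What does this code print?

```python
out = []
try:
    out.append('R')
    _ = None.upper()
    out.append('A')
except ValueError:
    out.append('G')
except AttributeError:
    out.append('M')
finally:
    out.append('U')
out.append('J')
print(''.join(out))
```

Execution trace: 'R' (try body) → 'M' (except AttributeError) → 'U' (finally) → 'J' (after the try/except). Output: RMUJ

Answer: RMUJ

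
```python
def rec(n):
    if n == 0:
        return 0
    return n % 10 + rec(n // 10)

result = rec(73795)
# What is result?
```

Sum of digits of 73795: 5 + 9 + 7 + 3 + 7 = 31

Answer: 31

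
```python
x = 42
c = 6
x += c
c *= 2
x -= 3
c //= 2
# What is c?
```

Trace:
`x = 42` → x = 42
`c = 6` → c = 6
`x += c` → x = 48
`c *= 2` → c = 12
`x -= 3` → x = 45
`c //= 2` → c = 6
So c = 6

Answer: 6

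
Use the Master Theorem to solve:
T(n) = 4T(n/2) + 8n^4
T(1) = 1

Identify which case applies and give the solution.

a=4, b=2, f(n)=8n^4. log_2(4) = 2. Since c=4 > 2 and the regularity condition holds (4(n/2)^4 = (4/2^4)n^4 with 4/2^4 < 1), Case 3 applies: T(n) = Θ(f(n)) = O(n^4).

Answer: O(n^4) - Case 3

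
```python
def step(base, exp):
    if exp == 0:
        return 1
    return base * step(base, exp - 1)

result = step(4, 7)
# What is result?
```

step(4, 7) = 4 * 4 * 4 * 4 * 4 * 4 * 4 = 16384

Answer: 16384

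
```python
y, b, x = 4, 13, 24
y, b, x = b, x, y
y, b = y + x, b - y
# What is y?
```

Trace:
`y, b, x = 4, 13, 24` → y = 4; b = 13; x = 24
`y, b, x = b, x, y` → y = 13; b = 24; x = 4
`y, b = y + x, b - y` → y = 17; b = 11
So y = 17

Answer: 17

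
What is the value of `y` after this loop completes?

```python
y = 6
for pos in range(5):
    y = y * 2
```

Multiply by 2, 5 times: 6 * 2^5 = 192
`y` takes the values: 6 → 12 → 24 → 48 → 96 → 192

Answer: 192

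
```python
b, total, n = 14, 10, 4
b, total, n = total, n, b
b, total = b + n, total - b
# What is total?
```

Trace:
`b, total, n = 14, 10, 4` → b = 14; total = 10; n = 4
`b, total, n = total, n, b` → b = 10; total = 4; n = 14
`b, total = b + n, total - b` → b = 24; total = -6
So total = -6

Answer: -6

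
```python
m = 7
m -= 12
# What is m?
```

Trace:
`m = 7` → m = 7
`m -= 12` → m = -5
So m = -5

Answer: -5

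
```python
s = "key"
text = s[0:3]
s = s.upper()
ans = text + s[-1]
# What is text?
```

Trace:
`s = "key"` → s = 'key'
`text = s[0:3]` → text = 'key'
`s = s.upper()` → s = 'KEY'
`ans = text + s[-1]` → ans = 'keyY'
So text = 'key'

Answer: 'key'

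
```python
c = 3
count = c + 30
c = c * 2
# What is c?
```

Trace:
`c = 3` → c = 3
`count = c + 30` → count = 33
`c = c * 2` → c = 6
So c = 6

Answer: 6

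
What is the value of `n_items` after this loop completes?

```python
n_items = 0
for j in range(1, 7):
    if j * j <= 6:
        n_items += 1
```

Count numbers where j² ≤ 6
`n_items` takes the values: 0 → 1 → 2

Answer: 2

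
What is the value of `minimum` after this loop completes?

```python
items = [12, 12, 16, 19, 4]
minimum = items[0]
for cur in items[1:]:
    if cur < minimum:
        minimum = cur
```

Minimum of [12, 12, 16, 19, 4]
`minimum` takes the values: 12 → 4

Answer: 4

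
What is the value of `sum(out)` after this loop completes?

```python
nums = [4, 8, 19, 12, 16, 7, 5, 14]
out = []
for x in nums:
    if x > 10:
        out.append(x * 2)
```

Sum of doubled values > 10
`out` takes the values: [] → [38] → [38, 24] → [38, 24, 32] → [38, 24, 32, 28]
So `sum(out)` = 122

Answer: 122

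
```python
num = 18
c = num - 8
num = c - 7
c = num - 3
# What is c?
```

Trace:
`num = 18` → num = 18
`c = num - 8` → c = 10
`num = c - 7` → num = 3
`c = num - 3` → c = 0
So c = 0

Answer: 0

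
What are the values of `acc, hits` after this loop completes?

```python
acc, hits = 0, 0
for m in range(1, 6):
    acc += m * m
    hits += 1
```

Sum of squares and count
`acc, hits` takes the values: (0, 0) → (1, 0) → (1, 1) → (5, 1) → (5, 2) → (14, 2) → (14, 3) → (30, 3) → (30, 4) → (55, 4) → (55, 5)

Answer: 55, 5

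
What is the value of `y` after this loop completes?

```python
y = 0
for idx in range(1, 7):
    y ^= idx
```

XOR of 1 to 6
`y` takes the values: 0 → 1 → 3 → 0 → 4 → 1 → 7

Answer: 7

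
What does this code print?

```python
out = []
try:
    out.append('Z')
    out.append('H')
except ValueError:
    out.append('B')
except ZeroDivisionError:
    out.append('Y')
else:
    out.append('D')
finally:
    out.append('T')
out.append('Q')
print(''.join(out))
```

Execution trace: 'Z' (try body) → 'H' (try body, no exception) → 'D' (else) → 'T' (finally) → 'Q' (after the try/except). Output: ZHDTQ

Answer: ZHDTQ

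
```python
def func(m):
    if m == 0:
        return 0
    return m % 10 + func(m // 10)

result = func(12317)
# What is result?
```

Sum of digits of 12317: 7 + 1 + 3 + 2 + 1 = 14

Answer: 14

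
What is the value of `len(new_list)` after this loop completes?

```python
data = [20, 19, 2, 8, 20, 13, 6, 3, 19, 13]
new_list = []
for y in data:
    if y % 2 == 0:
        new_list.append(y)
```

Count even numbers in [20, 19, 2, 8, 20, 13, 6, 3, 19, 13]
`new_list` takes the values: [] → [20] → [20, 2] → [20, 2, 8] → [20, 2, 8, 20] → [20, 2, 8, 20, 6]
So `len(new_list)` = 5

Answer: 5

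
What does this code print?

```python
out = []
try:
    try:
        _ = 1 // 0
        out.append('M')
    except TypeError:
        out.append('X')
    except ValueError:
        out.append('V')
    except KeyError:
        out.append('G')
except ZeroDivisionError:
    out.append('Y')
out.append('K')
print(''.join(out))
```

Execution trace: 'Y' (outer except ZeroDivisionError) → 'K' (after the try/except). Output: YK

Answer: YK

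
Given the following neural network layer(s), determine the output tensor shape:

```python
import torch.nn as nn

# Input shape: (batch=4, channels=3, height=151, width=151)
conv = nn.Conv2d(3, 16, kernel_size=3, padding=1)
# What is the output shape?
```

Input: (4, 3, 151, 151) -> Output: (4, 16, 151, 151)

Answer: (4, 16, 151, 151)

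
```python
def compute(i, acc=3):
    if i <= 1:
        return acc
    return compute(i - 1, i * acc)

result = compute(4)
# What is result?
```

Accumulator trace (n, acc): (4, 3) -> (3, 12) -> (2, 36) -> (1, 72) -> return 72

Answer: 72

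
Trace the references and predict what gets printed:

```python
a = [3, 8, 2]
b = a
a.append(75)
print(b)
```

Key concept: basic list aliasing.
Step by step:
`a = [3, 8, 2]` → a = [3, 8, 2]
`b = a` → b = [3, 8, 2] (same object as a)
`a.append(75)` → a = [3, 8, 2, 75] (same object as b); b = [3, 8, 2, 75] (same object as a)
`print(b)` → prints [3, 8, 2, 75]

Answer: [3, 8, 2, 75]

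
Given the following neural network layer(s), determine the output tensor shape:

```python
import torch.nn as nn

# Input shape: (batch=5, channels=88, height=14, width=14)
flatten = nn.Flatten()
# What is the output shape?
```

Input: (5, 88, 14, 14) -> Output: (5, 17248)

Answer: (5, 17248)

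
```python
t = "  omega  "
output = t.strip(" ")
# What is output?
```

Trace:
`t = "  omega  "` → t = '  omega  '
`output = t.strip(" ")` → output = 'omega'
So output = 'omega'

Answer: 'omega'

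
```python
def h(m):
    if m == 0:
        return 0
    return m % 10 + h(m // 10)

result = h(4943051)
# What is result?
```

Sum of digits of 4943051: 1 + 5 + 0 + 3 + 4 + 9 + 4 = 26

Answer: 26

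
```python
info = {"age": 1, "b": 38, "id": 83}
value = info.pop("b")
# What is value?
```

Trace:
`info = {"age": 1, "b": 38, "id": 83}` → info = {'age': 1, 'b': 38, 'id': 83}
`value = info.pop("b")` → info = {'age': 1, 'id': 83}; value = 38
So value = 38

Answer: 38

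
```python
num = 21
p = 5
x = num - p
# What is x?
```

Trace:
`num = 21` → num = 21
`p = 5` → p = 5
`x = num - p` → x = 16
So x = 16

Answer: 16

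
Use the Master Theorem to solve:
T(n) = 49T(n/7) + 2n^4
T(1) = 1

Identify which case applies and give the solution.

a=49, b=7, f(n)=2n^4. log_7(49) = 2. Since c=4 > 2 and the regularity condition holds (49(n/7)^4 = (49/7^4)n^4 with 49/7^4 < 1), Case 3 applies: T(n) = Θ(f(n)) = O(n^4).

Answer: O(n^4) - Case 3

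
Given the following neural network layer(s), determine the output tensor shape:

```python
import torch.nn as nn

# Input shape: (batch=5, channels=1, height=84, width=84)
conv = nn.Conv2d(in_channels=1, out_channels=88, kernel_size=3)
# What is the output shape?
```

Input: (5, 1, 84, 84) -> Output: (5, 88, 82, 82)

Answer: (5, 88, 82, 82)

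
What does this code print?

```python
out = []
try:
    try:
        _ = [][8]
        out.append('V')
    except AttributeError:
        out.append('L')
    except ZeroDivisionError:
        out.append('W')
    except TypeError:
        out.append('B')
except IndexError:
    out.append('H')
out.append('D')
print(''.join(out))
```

Execution trace: 'H' (outer except IndexError) → 'D' (after the try/except). Output: HD

Answer: HD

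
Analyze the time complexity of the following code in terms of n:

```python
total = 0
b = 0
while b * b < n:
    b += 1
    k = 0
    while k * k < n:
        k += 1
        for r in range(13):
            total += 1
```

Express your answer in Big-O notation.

Each loop level contributes: √n × √n × 1. Multiplying the contributions gives O(n).

Answer: O(n)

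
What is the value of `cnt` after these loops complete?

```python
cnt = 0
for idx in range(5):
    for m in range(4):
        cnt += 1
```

5 * 4 = 20
`cnt` takes the values: 0 → 1 → 2 → 3 → 4 → 5 → 6 → 7 → 8 → 9 → 10 → 11 → 12 → 13 → 14 → 15 → 16 → 17 → 18 → 19 → 20

Answer: 20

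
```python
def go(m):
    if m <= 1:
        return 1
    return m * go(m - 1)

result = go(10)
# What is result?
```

go(10) = 10 * 9 * 8 * 7 * 6 * 5 * 4 * 3 * 2 * 1 = 3628800

Answer: 3628800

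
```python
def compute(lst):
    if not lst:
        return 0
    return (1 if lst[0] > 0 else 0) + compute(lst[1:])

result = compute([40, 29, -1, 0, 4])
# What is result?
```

Count of positive elements in [40, 29, -1, 0, 4] = 3

Answer: 3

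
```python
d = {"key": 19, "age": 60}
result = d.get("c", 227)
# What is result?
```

Trace:
`d = {"key": 19, "age": 60}` → d = {'key': 19, 'age': 60}
`result = d.get("c", 227)` → result = 227
So result = 227

Answer: 227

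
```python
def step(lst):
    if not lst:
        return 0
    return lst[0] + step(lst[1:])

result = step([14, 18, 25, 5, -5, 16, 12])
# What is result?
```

14 + 18 + 25 + 5 + (-5) + 16 + 12 + 0 = 85

Answer: 85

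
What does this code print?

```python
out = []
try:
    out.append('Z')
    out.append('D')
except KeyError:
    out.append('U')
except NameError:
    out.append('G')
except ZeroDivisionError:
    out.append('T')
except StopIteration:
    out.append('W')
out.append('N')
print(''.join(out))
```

Execution trace: 'Z' (try body) → 'D' (try body, no exception) → 'N' (after the try/except). Output: ZDN

Answer: ZDN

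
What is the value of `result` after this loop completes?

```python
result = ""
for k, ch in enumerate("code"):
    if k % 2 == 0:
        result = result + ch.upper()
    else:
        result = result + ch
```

Uppercase even positions in 'code'
`result` takes the values: "" → "C" → "Co" → "CoD" → "CoDe"

Answer: "CoDe"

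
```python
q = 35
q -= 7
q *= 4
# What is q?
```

Trace:
`q = 35` → q = 35
`q -= 7` → q = 28
`q *= 4` → q = 112
So q = 112

Answer: 112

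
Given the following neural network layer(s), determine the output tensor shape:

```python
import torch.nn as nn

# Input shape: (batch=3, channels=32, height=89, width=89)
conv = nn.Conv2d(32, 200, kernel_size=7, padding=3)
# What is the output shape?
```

Input: (3, 32, 89, 89) -> Output: (3, 200, 89, 89)

Answer: (3, 200, 89, 89)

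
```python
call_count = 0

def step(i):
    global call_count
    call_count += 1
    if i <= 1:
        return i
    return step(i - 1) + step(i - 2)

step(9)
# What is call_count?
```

Calls(i) = 1 + Calls(i-1) + Calls(i-2); Calls(0)=Calls(1)=1. For i=9 this gives 109.

Answer: 109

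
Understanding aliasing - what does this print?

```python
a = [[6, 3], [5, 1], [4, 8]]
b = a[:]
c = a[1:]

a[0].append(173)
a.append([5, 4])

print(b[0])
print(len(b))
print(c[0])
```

Key concept: slice with nested mutation.
Step by step:
`a = [[6, 3], [5, 1], [4, 8]]` → a = [[6, 3], [5, 1], [4, 8]]
`b = a[:]` → b = [[6, 3], [5, 1], [4, 8]]
`c = a[1:]` → c = [[5, 1], [4, 8]]
`a[0].append(173)` → a = [[6, 3, 173], [5, 1], [4, 8]]; b = [[6, 3, 173], [5, 1], [4, 8]]
`a.append([5, 4])` → a = [[6, 3, 173], [5, 1], [4, 8], [5, 4]]
`print(b[0])` → prints [6, 3, 173]
`print(len(b))` → prints 3
`print(c[0])` → prints [5, 1]

Answer:
[6, 3, 173]
3
[5, 1]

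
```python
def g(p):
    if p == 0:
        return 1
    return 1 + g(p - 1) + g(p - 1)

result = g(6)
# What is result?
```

g(p) = 1 + 2·g(p-1), g(0)=1. Closed form: (1+1)·2^6 - 1 = 127.

Answer: 127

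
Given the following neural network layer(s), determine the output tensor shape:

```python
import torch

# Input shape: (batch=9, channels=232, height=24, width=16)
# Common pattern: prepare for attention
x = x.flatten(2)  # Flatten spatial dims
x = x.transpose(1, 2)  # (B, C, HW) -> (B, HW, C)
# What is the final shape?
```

Input: (9, 232, 24, 16) -> after flatten(2): (9, 232, 384) -> Output: (9, 384, 232)

Answer: (9, 384, 232)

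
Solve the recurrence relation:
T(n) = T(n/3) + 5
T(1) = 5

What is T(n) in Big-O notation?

Each step divides n by 3 and adds 5. After log_3(n) steps we reach T(1)=5. So T(n) = 5·log_3(n) + 5 = O(log n).

Answer: O(log n)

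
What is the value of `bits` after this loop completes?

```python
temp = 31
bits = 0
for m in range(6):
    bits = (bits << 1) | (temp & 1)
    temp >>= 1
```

Reverse lowest 6 bits of 31
`bits` takes the values: 0 → 1 → 3 → 7 → 15 → 31 → 62

Answer: 62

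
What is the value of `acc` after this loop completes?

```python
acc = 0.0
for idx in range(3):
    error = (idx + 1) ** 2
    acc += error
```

Sum of squared losses 1² + 2² + ... + 3²
`acc` takes the values: 0.0 → 1.0 → 5.0 → 14.0

Answer: 14.0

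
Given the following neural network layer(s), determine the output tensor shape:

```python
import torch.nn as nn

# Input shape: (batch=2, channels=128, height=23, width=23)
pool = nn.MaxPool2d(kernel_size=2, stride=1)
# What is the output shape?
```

Input: (2, 128, 23, 23) -> Output: (2, 128, 22, 22)

Answer: (2, 128, 22, 22)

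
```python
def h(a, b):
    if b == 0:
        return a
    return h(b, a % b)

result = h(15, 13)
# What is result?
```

h(15, 13) -> h(13, 2) -> h(2, 1) -> h(1, 0) -> 1

Answer: 1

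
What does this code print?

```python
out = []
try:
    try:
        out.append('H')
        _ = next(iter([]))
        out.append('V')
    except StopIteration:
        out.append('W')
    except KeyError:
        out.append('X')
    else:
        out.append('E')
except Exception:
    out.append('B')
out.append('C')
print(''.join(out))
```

Execution trace: 'H' (inner try body) → 'W' (inner except StopIteration) → 'C' (after the try/except). Output: HWC

Answer: HWC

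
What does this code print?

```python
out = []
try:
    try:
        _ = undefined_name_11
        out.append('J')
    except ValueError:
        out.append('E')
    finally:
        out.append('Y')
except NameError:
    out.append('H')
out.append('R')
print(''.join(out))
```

Execution trace: 'Y' (finally) → 'H' (outer except NameError) → 'R' (after the try/except). Output: YHR

Answer: YHR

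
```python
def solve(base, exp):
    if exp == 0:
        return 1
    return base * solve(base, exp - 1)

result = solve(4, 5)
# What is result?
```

solve(4, 5) = 4 * 4 * 4 * 4 * 4 = 1024

Answer: 1024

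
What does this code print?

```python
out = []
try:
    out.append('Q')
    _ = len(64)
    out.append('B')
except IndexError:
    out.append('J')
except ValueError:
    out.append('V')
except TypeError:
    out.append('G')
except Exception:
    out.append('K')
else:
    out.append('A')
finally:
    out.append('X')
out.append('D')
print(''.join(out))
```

Execution trace: 'Q' (try body) → 'G' (except TypeError) → 'X' (finally) → 'D' (after the try/except). Output: QGXD

Answer: QGXD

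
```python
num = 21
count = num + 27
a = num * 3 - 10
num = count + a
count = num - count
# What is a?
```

Trace:
`num = 21` → num = 21
`count = num + 27` → count = 48
`a = num * 3 - 10` → a = 53
`num = count + a` → num = 101
`count = num - count` → count = 53
So a = 53

Answer: 53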